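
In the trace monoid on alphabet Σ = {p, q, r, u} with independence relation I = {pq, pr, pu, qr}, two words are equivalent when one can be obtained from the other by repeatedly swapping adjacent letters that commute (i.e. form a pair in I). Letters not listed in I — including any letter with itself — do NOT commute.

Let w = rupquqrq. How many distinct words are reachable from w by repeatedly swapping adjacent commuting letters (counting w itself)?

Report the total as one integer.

0(r) covers ∅
1(u) covers 0:r
2(p) covers ∅
3(q) covers 1:u
4(u) covers 3:q
5(q) covers 4:u
6(r) covers 4:u
7(q) covers 5:q
floor of heap: 0:r, 2:p
completions by unplaced set U, small U first (add the entries for U minus each lowest piece of U):
  |U|=1: {2}:1  {6}:1  {7}:1
  |U|=2: {2,6}:2  {2,7}:2  {5,7}:1  {6,7}:2
  |U|=3: {2,5,7}:3  {2,6,7}:6  {5,6,7}:3
  |U|=4: {2,5,6,7}:12  {4,5,6,7}:3
  |U|=5: {2,4,5,6,7}:15  {3,4,5,6,7}:3
  |U|=6: {1,3,4,5,6,7}:3  {2,3,4,5,6,7}:18
  start at 0(r): 21
  start at 2(p): 3
sum over floor = 24

24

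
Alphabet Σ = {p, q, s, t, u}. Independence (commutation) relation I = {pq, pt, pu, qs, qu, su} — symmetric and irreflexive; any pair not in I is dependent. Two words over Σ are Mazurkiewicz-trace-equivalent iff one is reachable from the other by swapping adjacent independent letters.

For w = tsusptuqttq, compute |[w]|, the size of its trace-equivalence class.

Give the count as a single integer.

#0=t has no predecessor
#1=s depends on [0:t]
#2=u depends on [0:t]
#3=s depends on [1:s]
#4=p depends on [3:s]
#5=t depends on [2:u, 3:s]
#6=u depends on [5:t]
#7=q depends on [5:t]
#8=t depends on [6:u, 7:q]
#9=t depends on [8:t]
#10=q depends on [9:t]
sources: [0:t]
N(rest) = Σ N(rest − s) over sources s of rest; N(one piece) = 1:
  size 1 → [4]=1  [10]=1
  size 2 → [4,10]=2  [9,10]=1
  size 3 → [4,9,10]=3  [8,9,10]=1
  size 4 → [4,8,9,10]=4  [6,8,9,10]=1  [7,8,9,10]=1
  size 5 → [4,6,8,9,10]=5  [4,7,8,9,10]=5  [6,7,8,9,10]=2
  size 6 → [4,6,7,8,9,10]=12  [5,6,7,8,9,10]=2
  size 7 → [2,5,6,7,8,9,10]=2  [4,5,6,7,8,9,10]=14
  size 8 → [2,4,5,6,7,8,9,10]=16  [3,4,5,6,7,8,9,10]=14
  size 9 → [1,3,4,5,6,7,8,9,10]=14  [2,3,4,5,6,7,8,9,10]=30
  first=0(t) contributes 44

44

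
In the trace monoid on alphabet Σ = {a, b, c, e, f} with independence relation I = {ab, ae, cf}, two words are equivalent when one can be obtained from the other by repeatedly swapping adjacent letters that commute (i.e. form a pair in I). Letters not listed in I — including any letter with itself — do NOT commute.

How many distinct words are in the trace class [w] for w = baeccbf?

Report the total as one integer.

3

piece 0:b — minimal
piece 1:a — minimal
piece 2:e rests on {0:b}
piece 3:c rests on {1:a, 2:e}
piece 4:c rests on {3:c}
piece 5:b rests on {4:c}
piece 6:f rests on {5:b}
minimal pieces: {0:b, 1:a}
ways to finish when only these pieces remain (= sum over removing one remaining piece with nothing left below it):
  1 left: {6}→1
  2 left: {5,6}→1
  3 left: {4,5,6}→1
  4 left: {3,4,5,6}→1
  5 left: {1,3,4,5,6}→1  {2,3,4,5,6}→1
  placing 0:b first → 2 extensions
  placing 1:a first → 1 extensions
total linear extensions = 3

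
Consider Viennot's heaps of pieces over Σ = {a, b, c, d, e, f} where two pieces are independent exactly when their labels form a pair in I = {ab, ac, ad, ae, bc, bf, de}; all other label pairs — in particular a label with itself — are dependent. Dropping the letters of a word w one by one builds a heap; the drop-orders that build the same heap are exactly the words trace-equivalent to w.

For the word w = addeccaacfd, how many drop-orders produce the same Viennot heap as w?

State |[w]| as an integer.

252

drop 0:a onto floor
drop 1:d onto floor
drop 2:d onto {1:d}
drop 3:e onto floor
drop 4:c onto {2:d, 3:e}
drop 5:c onto {4:c}
drop 6:a onto {0:a}
drop 7:a onto {6:a}
drop 8:c onto {5:c}
drop 9:f onto {7:a, 8:c}
drop 10:d onto {9:f}
ground layer = {0:a, 1:d, 3:e}
drop-orders for the pieces not yet dropped (sum over which currently-grounded one goes next):
  1 to go: {10} 1
  2 to go: {9,10} 1
  3 to go: {7,9,10} 1  {8,9,10} 1
  4 to go: {5,8,9,10} 1  {6,7,9,10} 1  {7,8,9,10} 2
  5 to go: {0,6,7,9,10} 1  {4,5,8,9,10} 1  {5,7,8,9,10} 3  {6,7,8,9,10} 3
  6 to go: {0,6,7,8,9,10} 4  {2,4,5,8,9,10} 1  {3,4,5,8,9,10} 1  {4,5,7,8,9,10} 4  {5,6,7,8,9,10} 6
  7 to go: {0,5,6,7,8,9,10} 10  {1,2,4,5,8,9,10} 1  {2,3,4,5,8,9,10} 2  {2,4,5,7,8,9,10} 5  {3,4,5,7,8,9,10} 5  {4,5,6,7,8,9,10} 10
  8 to go: {0,4,5,6,7,8,9,10} 20  {1,2,3,4,5,8,9,10} 3  {1,2,4,5,7,8,9,10} 6  {2,3,4,5,7,8,9,10} 12  {2,4,5,6,7,8,9,10} 15  {3,4,5,6,7,8,9,10} 15
  9 to go: {0,2,4,5,6,7,8,9,10} 35  {0,3,4,5,6,7,8,9,10} 35  {1,2,3,4,5,7,8,9,10} 21  {1,2,4,5,6,7,8,9,10} 21  {2,3,4,5,6,7,8,9,10} 42
  if 0:a drops first: 84 orders
  if 1:d drops first: 112 orders
  if 3:e drops first: 56 orders
heap linearizations: 252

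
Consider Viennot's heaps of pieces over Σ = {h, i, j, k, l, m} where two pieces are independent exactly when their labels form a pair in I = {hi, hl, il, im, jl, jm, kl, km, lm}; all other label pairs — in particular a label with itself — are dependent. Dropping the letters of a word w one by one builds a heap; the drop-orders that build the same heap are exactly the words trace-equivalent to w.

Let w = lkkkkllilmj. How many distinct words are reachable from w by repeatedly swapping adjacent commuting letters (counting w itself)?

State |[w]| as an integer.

2310

drop 0:l onto floor
drop 1:k onto floor
drop 2:k onto {1:k}
drop 3:k onto {2:k}
drop 4:k onto {3:k}
drop 5:l onto {0:l}
drop 6:l onto {5:l}
drop 7:i onto {4:k}
drop 8:l onto {6:l}
drop 9:m onto floor
drop 10:j onto {7:i}
ground layer = {0:l, 1:k, 9:m}
drop-orders for the pieces not yet dropped (sum over which currently-grounded one goes next):
  1 to go: {8} 1  {9} 1  {10} 1
  2 to go: {6,8} 1  {7,10} 1  {8,9} 2  {8,10} 2  {9,10} 2
  3 to go: {4,7,10} 1  {5,6,8} 1  {6,8,9} 3  {6,8,10} 3  {7,8,10} 3  {7,9,10} 3  {8,9,10} 6
  4 to go: {0,5,6,8} 1  {3,4,7,10} 1  {4,7,8,10} 4  {4,7,9,10} 4  {5,6,8,9} 4  {5,6,8,10} 4  {6,7,8,10} 6  {6,8,9,10} 12  {7,8,9,10} 12
  5 to go: {0,5,6,8,9} 5  {0,5,6,8,10} 5  {2,3,4,7,10} 1  {3,4,7,8,10} 5  {3,4,7,9,10} 5  {4,6,7,8,10} 10  {4,7,8,9,10} 20  {5,6,7,8,10} 10  {5,6,8,9,10} 20  {6,7,8,9,10} 30
  6 to go: {0,5,6,7,8,10} 15  {0,5,6,8,9,10} 30  {1,2,3,4,7,10} 1  {2,3,4,7,8,10} 6  {2,3,4,7,9,10} 6  {3,4,6,7,8,10} 15  {3,4,7,8,9,10} 30  {4,5,6,7,8,10} 20  {4,6,7,8,9,10} 60  {5,6,7,8,9,10} 60
  7 to go: {0,4,5,6,7,8,10} 35  {0,5,6,7,8,9,10} 105  {1,2,3,4,7,8,10} 7  {1,2,3,4,7,9,10} 7  {2,3,4,6,7,8,10} 21  {2,3,4,7,8,9,10} 42  {3,4,5,6,7,8,10} 35  {3,4,6,7,8,9,10} 105  {4,5,6,7,8,9,10} 140
  8 to go: {0,3,4,5,6,7,8,10} 70  {0,4,5,6,7,8,9,10} 280  {1,2,3,4,6,7,8,10} 28  {1,2,3,4,7,8,9,10} 56  {2,3,4,5,6,7,8,10} 56  {2,3,4,6,7,8,9,10} 168  {3,4,5,6,7,8,9,10} 280
  9 to go: {0,2,3,4,5,6,7,8,10} 126  {0,3,4,5,6,7,8,9,10} 630  {1,2,3,4,5,6,7,8,10} 84  {1,2,3,4,6,7,8,9,10} 252  {2,3,4,5,6,7,8,9,10} 504
  if 0:l drops first: 840 orders
  if 1:k drops first: 1260 orders
  if 9:m drops first: 210 orders
heap linearizations: 2310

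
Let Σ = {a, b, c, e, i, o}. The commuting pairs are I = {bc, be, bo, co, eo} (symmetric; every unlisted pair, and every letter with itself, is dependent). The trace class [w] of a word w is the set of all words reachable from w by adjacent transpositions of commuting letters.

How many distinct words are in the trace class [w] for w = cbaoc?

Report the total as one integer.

4

#0=c has no predecessor
#1=b has no predecessor
#2=a depends on [0:c, 1:b]
#3=o depends on [2:a]
#4=c depends on [2:a]
sources: [0:c, 1:b]
N(rest) = Σ N(rest − s) over sources s of rest; N(one piece) = 1:
  size 1 → [3]=1  [4]=1
  size 2 → [3,4]=2
  size 3 → [2,3,4]=2
  first=0(c) contributes 2
  first=1(b) contributes 2
|[w]| = 4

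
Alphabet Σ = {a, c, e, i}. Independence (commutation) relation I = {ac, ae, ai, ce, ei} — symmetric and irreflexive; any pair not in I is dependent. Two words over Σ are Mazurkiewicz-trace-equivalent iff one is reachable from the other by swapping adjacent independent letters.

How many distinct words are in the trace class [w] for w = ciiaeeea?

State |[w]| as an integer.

0(c) covers ∅
1(i) covers 0:c
2(i) covers 1:i
3(a) covers ∅
4(e) covers ∅
5(e) covers 4:e
6(e) covers 5:e
7(a) covers 3:a
floor of heap: 0:c, 3:a, 4:e
completions by unplaced set U, small U first (add the entries for U minus each lowest piece of U):
  |U|=1: {2}:1  {6}:1  {7}:1
  |U|=2: {1,2}:1  {2,6}:2  {2,7}:2  {3,7}:1  {5,6}:1  {6,7}:2
  |U|=3: {0,1,2}:1  {1,2,6}:3  {1,2,7}:3  {2,3,7}:3  {2,5,6}:3  {2,6,7}:6  {3,6,7}:3  {4,5,6}:1  {5,6,7}:3
  |U|=4: {0,1,2,6}:4  {0,1,2,7}:4  {1,2,3,7}:6  {1,2,5,6}:6  {1,2,6,7}:12  {2,3,6,7}:12  {2,4,5,6}:4  {2,5,6,7}:12  {3,5,6,7}:6  {4,5,6,7}:4
  |U|=5: {0,1,2,3,7}:10  {0,1,2,5,6}:10  {0,1,2,6,7}:20  {1,2,3,6,7}:30  {1,2,4,5,6}:10  {1,2,5,6,7}:30  {2,3,5,6,7}:30  {2,4,5,6,7}:20  {3,4,5,6,7}:10
  |U|=6: {0,1,2,3,6,7}:60  {0,1,2,4,5,6}:20  {0,1,2,5,6,7}:60  {1,2,3,5,6,7}:90  {1,2,4,5,6,7}:60  {2,3,4,5,6,7}:60
  start at 0(c): 210
  start at 3(a): 140
  start at 4(e): 210
sum over floor = 560

560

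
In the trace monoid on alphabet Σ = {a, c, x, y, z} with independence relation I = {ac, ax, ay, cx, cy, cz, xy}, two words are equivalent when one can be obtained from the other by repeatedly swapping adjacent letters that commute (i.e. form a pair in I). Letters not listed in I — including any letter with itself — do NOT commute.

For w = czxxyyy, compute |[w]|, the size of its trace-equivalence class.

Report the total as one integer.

70

#0=c has no predecessor
#1=z has no predecessor
#2=x depends on [1:z]
#3=x depends on [2:x]
#4=y depends on [1:z]
#5=y depends on [4:y]
#6=y depends on [5:y]
sources: [0:c, 1:z]
N(rest) = Σ N(rest − s) over sources s of rest; N(one piece) = 1:
  size 1 → [0]=1  [3]=1  [6]=1
  size 2 → [0,3]=2  [0,6]=2  [2,3]=1  [3,6]=2  [5,6]=1
  size 3 → [0,2,3]=3  [0,3,6]=6  [0,5,6]=3  [2,3,6]=3  [3,5,6]=3  [4,5,6]=1
  size 4 → [0,2,3,6]=12  [0,3,5,6]=12  [0,4,5,6]=4  [2,3,5,6]=6  [3,4,5,6]=4
  size 5 → [0,2,3,5,6]=30  [0,3,4,5,6]=20  [2,3,4,5,6]=10
  first=0(c) contributes 10
  first=1(z) contributes 60
|[w]| = 70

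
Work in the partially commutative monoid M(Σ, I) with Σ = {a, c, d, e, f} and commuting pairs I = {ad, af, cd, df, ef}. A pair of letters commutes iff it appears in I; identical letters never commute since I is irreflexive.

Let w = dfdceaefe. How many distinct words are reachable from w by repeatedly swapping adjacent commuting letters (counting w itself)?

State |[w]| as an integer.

34

piece 0:d — minimal
piece 1:f — minimal
piece 2:d rests on {0:d}
piece 3:c rests on {1:f}
piece 4:e rests on {2:d, 3:c}
piece 5:a rests on {4:e}
piece 6:e rests on {5:a}
piece 7:f rests on {3:c}
piece 8:e rests on {6:e}
minimal pieces: {0:d, 1:f}
ways to finish when only these pieces remain (= sum over removing one remaining piece with nothing left below it):
  1 left: {7}→1  {8}→1
  2 left: {6,8}→1  {7,8}→2
  3 left: {5,6,8}→1  {6,7,8}→3
  4 left: {4,5,6,8}→1  {5,6,7,8}→4
  5 left: {2,4,5,6,8}→1  {4,5,6,7,8}→5
  6 left: {0,2,4,5,6,8}→1  {2,4,5,6,7,8}→6  {3,4,5,6,7,8}→5
  7 left: {0,2,4,5,6,7,8}→7  {1,3,4,5,6,7,8}→5  {2,3,4,5,6,7,8}→11
  placing 0:d first → 16 extensions
  placing 1:f first → 18 extensions
total linear extensions = 34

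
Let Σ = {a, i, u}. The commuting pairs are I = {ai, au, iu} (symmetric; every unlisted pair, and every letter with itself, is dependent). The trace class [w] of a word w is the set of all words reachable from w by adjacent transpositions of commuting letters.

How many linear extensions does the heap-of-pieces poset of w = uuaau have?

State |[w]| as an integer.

drop 0:u onto floor
drop 1:u onto {0:u}
drop 2:a onto floor
drop 3:a onto {2:a}
drop 4:u onto {1:u}
ground layer = {0:u, 2:a}
drop-orders for the pieces not yet dropped (sum over which currently-grounded one goes next):
  1 to go: {3} 1  {4} 1
  2 to go: {1,4} 1  {2,3} 1  {3,4} 2
  3 to go: {0,1,4} 1  {1,3,4} 3  {2,3,4} 3
  if 0:u drops first: 6 orders
  if 2:a drops first: 4 orders
heap linearizations: 10

10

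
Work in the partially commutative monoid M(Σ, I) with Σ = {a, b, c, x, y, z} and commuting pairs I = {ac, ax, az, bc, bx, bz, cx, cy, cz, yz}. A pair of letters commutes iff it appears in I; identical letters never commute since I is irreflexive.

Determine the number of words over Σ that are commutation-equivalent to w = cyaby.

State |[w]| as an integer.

5

#0=c has no predecessor
#1=y has no predecessor
#2=a depends on [1:y]
#3=b depends on [2:a]
#4=y depends on [3:b]
sources: [0:c, 1:y]
N(rest) = Σ N(rest − s) over sources s of rest; N(one piece) = 1:
  size 1 → [0]=1  [4]=1
  size 2 → [0,4]=2  [3,4]=1
  size 3 → [0,3,4]=3  [2,3,4]=1
  first=0(c) contributes 1
  first=1(y) contributes 4
|[w]| = 5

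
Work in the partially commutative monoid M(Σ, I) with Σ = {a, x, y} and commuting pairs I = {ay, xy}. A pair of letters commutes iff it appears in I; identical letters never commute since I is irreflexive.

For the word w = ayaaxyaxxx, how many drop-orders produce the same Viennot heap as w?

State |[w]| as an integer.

drop 0:a onto floor
drop 1:y onto floor
drop 2:a onto {0:a}
drop 3:a onto {2:a}
drop 4:x onto {3:a}
drop 5:y onto {1:y}
drop 6:a onto {4:x}
drop 7:x onto {6:a}
drop 8:x onto {7:x}
drop 9:x onto {8:x}
ground layer = {0:a, 1:y}
drop-orders for the pieces not yet dropped (sum over which currently-grounded one goes next):
  1 to go: {5} 1  {9} 1
  2 to go: {1,5} 1  {5,9} 2  {8,9} 1
  3 to go: {1,5,9} 3  {5,8,9} 3  {7,8,9} 1
  4 to go: {1,5,8,9} 6  {5,7,8,9} 4  {6,7,8,9} 1
  5 to go: {1,5,7,8,9} 10  {4,6,7,8,9} 1  {5,6,7,8,9} 5
  6 to go: {1,5,6,7,8,9} 15  {3,4,6,7,8,9} 1  {4,5,6,7,8,9} 6
  7 to go: {1,4,5,6,7,8,9} 21  {2,3,4,6,7,8,9} 1  {3,4,5,6,7,8,9} 7
  8 to go: {0,2,3,4,6,7,8,9} 1  {1,3,4,5,6,7,8,9} 28  {2,3,4,5,6,7,8,9} 8
  if 0:a drops first: 36 orders
  if 1:y drops first: 9 orders
heap linearizations: 45

45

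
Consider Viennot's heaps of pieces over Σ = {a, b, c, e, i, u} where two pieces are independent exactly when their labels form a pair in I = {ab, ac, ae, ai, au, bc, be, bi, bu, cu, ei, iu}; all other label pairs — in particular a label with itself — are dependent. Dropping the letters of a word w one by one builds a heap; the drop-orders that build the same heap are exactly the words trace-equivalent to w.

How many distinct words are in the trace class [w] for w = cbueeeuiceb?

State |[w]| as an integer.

drop 0:c onto floor
drop 1:b onto floor
drop 2:u onto floor
drop 3:e onto {0:c, 2:u}
drop 4:e onto {3:e}
drop 5:e onto {4:e}
drop 6:u onto {5:e}
drop 7:i onto {0:c}
drop 8:c onto {5:e, 7:i}
drop 9:e onto {6:u, 8:c}
drop 10:b onto {1:b}
ground layer = {0:c, 1:b, 2:u}
drop-orders for the pieces not yet dropped (sum over which currently-grounded one goes next):
  1 to go: {9} 1  {10} 1
  2 to go: {1,10} 1  {6,9} 1  {8,9} 1  {9,10} 2
  3 to go: {1,9,10} 3  {6,8,9} 2  {6,9,10} 3  {7,8,9} 1  {8,9,10} 3
  4 to go: {1,6,9,10} 6  {1,8,9,10} 6  {5,6,8,9} 2  {6,7,8,9} 3  {6,8,9,10} 8  {7,8,9,10} 4
  5 to go: {1,6,8,9,10} 20  {1,7,8,9,10} 10  {4,5,6,8,9} 2  {5,6,7,8,9} 5  {5,6,8,9,10} 10  {6,7,8,9,10} 15
  6 to go: {1,5,6,8,9,10} 30  {1,6,7,8,9,10} 45  {3,4,5,6,8,9} 2  {4,5,6,7,8,9} 7  {4,5,6,8,9,10} 12  {5,6,7,8,9,10} 30
  7 to go: {1,4,5,6,8,9,10} 42  {1,5,6,7,8,9,10} 105  {2,3,4,5,6,8,9} 2  {3,4,5,6,7,8,9} 9  {3,4,5,6,8,9,10} 14  {4,5,6,7,8,9,10} 49
  8 to go: {0,3,4,5,6,7,8,9} 9  {1,3,4,5,6,8,9,10} 56  {1,4,5,6,7,8,9,10} 196  {2,3,4,5,6,7,8,9} 11  {2,3,4,5,6,8,9,10} 16  {3,4,5,6,7,8,9,10} 72
  9 to go: {0,2,3,4,5,6,7,8,9} 20  {0,3,4,5,6,7,8,9,10} 81  {1,2,3,4,5,6,8,9,10} 72  {1,3,4,5,6,7,8,9,10} 324  {2,3,4,5,6,7,8,9,10} 99
  if 0:c drops first: 495 orders
  if 1:b drops first: 200 orders
  if 2:u drops first: 405 orders
heap linearizations: 1100

1100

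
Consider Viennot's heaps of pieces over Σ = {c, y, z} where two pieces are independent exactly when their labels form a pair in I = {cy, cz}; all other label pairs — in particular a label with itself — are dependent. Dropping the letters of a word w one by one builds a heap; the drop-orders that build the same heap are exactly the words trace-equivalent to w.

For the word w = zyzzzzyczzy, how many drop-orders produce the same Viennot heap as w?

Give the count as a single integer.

11

piece 0:z — minimal
piece 1:y rests on {0:z}
piece 2:z rests on {1:y}
piece 3:z rests on {2:z}
piece 4:z rests on {3:z}
piece 5:z rests on {4:z}
piece 6:y rests on {5:z}
piece 7:c — minimal
piece 8:z rests on {6:y}
piece 9:z rests on {8:z}
piece 10:y rests on {9:z}
minimal pieces: {0:z, 7:c}
ways to finish when only these pieces remain (= sum over removing one remaining piece with nothing left below it):
  1 left: {7}→1  {10}→1
  2 left: {7,10}→2  {9,10}→1
  3 left: {7,9,10}→3  {8,9,10}→1
  4 left: {6,8,9,10}→1  {7,8,9,10}→4
  5 left: {5,6,8,9,10}→1  {6,7,8,9,10}→5
  6 left: {4,5,6,8,9,10}→1  {5,6,7,8,9,10}→6
  7 left: {3,4,5,6,8,9,10}→1  {4,5,6,7,8,9,10}→7
  8 left: {2,3,4,5,6,8,9,10}→1  {3,4,5,6,7,8,9,10}→8
  9 left: {1,2,3,4,5,6,8,9,10}→1  {2,3,4,5,6,7,8,9,10}→9
  placing 0:z first → 10 extensions
  placing 7:c first → 1 extensions
total linear extensions = 11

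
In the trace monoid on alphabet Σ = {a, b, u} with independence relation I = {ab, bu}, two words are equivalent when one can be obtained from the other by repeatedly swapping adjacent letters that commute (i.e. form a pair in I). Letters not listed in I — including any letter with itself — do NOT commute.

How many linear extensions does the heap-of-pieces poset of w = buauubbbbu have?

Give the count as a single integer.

252

drop 0:b onto floor
drop 1:u onto floor
drop 2:a onto {1:u}
drop 3:u onto {2:a}
drop 4:u onto {3:u}
drop 5:b onto {0:b}
drop 6:b onto {5:b}
drop 7:b onto {6:b}
drop 8:b onto {7:b}
drop 9:u onto {4:u}
ground layer = {0:b, 1:u}
drop-orders for the pieces not yet dropped (sum over which currently-grounded one goes next):
  1 to go: {8} 1  {9} 1
  2 to go: {4,9} 1  {7,8} 1  {8,9} 2
  3 to go: {3,4,9} 1  {4,8,9} 3  {6,7,8} 1  {7,8,9} 3
  4 to go: {2,3,4,9} 1  {3,4,8,9} 4  {4,7,8,9} 6  {5,6,7,8} 1  {6,7,8,9} 4
  5 to go: {0,5,6,7,8} 1  {1,2,3,4,9} 1  {2,3,4,8,9} 5  {3,4,7,8,9} 10  {4,6,7,8,9} 10  {5,6,7,8,9} 5
  6 to go: {0,5,6,7,8,9} 6  {1,2,3,4,8,9} 6  {2,3,4,7,8,9} 15  {3,4,6,7,8,9} 20  {4,5,6,7,8,9} 15
  7 to go: {0,4,5,6,7,8,9} 21  {1,2,3,4,7,8,9} 21  {2,3,4,6,7,8,9} 35  {3,4,5,6,7,8,9} 35
  8 to go: {0,3,4,5,6,7,8,9} 56  {1,2,3,4,6,7,8,9} 56  {2,3,4,5,6,7,8,9} 70
  if 0:b drops first: 126 orders
  if 1:u drops first: 126 orders
heap linearizations: 252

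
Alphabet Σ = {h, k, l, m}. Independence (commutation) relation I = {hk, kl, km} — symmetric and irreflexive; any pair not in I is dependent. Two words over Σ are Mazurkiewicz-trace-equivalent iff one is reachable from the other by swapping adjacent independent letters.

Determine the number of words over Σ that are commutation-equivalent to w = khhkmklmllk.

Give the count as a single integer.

330

0(k) covers ∅
1(h) covers ∅
2(h) covers 1:h
3(k) covers 0:k
4(m) covers 2:h
5(k) covers 3:k
6(l) covers 4:m
7(m) covers 6:l
8(l) covers 7:m
9(l) covers 8:l
10(k) covers 5:k
floor of heap: 0:k, 1:h
completions by unplaced set U, small U first (add the entries for U minus each lowest piece of U):
  |U|=1: {9}:1  {10}:1
  |U|=2: {5,10}:1  {8,9}:1  {9,10}:2
  |U|=3: {3,5,10}:1  {5,9,10}:3  {7,8,9}:1  {8,9,10}:3
  |U|=4: {0,3,5,10}:1  {3,5,9,10}:4  {5,8,9,10}:6  {6,7,8,9}:1  {7,8,9,10}:4
  |U|=5: {0,3,5,9,10}:5  {3,5,8,9,10}:10  {4,6,7,8,9}:1  {5,7,8,9,10}:10  {6,7,8,9,10}:5
  |U|=6: {0,3,5,8,9,10}:15  {2,4,6,7,8,9}:1  {3,5,7,8,9,10}:20  {4,6,7,8,9,10}:6  {5,6,7,8,9,10}:15
  |U|=7: {0,3,5,7,8,9,10}:35  {1,2,4,6,7,8,9}:1  {2,4,6,7,8,9,10}:7  {3,5,6,7,8,9,10}:35  {4,5,6,7,8,9,10}:21
  |U|=8: {0,3,5,6,7,8,9,10}:70  {1,2,4,6,7,8,9,10}:8  {2,4,5,6,7,8,9,10}:28  {3,4,5,6,7,8,9,10}:56
  |U|=9: {0,3,4,5,6,7,8,9,10}:126  {1,2,4,5,6,7,8,9,10}:36  {2,3,4,5,6,7,8,9,10}:84
  start at 0(k): 120
  start at 1(h): 210
sum over floor = 330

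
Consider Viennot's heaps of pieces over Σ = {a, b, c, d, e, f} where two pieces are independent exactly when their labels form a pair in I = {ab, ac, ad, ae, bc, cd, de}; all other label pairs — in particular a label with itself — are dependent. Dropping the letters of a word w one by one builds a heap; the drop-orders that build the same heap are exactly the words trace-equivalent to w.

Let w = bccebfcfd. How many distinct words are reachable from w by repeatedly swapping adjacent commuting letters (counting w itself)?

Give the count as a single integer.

#0=b has no predecessor
#1=c has no predecessor
#2=c depends on [1:c]
#3=e depends on [0:b, 2:c]
#4=b depends on [3:e]
#5=f depends on [4:b]
#6=c depends on [5:f]
#7=f depends on [6:c]
#8=d depends on [7:f]
sources: [0:b, 1:c]
N(rest) = Σ N(rest − s) over sources s of rest; N(one piece) = 1:
  size 1 → [8]=1
  size 2 → [7,8]=1
  size 3 → [6,7,8]=1
  size 4 → [5,6,7,8]=1
  size 5 → [4,5,6,7,8]=1
  size 6 → [3,4,5,6,7,8]=1
  size 7 → [0,3,4,5,6,7,8]=1  [2,3,4,5,6,7,8]=1
  first=0(b) contributes 1
  first=1(c) contributes 2
|[w]| = 3

3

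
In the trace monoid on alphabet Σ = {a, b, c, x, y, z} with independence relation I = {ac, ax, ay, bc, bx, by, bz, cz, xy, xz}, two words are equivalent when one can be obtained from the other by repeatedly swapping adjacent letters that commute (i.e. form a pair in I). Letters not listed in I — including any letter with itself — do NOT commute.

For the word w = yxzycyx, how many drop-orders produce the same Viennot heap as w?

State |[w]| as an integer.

8

piece 0:y — minimal
piece 1:x — minimal
piece 2:z rests on {0:y}
piece 3:y rests on {2:z}
piece 4:c rests on {1:x, 3:y}
piece 5:y rests on {4:c}
piece 6:x rests on {4:c}
minimal pieces: {0:y, 1:x}
ways to finish when only these pieces remain (= sum over removing one remaining piece with nothing left below it):
  1 left: {5}→1  {6}→1
  2 left: {5,6}→2
  3 left: {4,5,6}→2
  4 left: {1,4,5,6}→2  {3,4,5,6}→2
  5 left: {1,3,4,5,6}→4  {2,3,4,5,6}→2
  placing 0:y first → 6 extensions
  placing 1:x first → 2 extensions
total linear extensions = 8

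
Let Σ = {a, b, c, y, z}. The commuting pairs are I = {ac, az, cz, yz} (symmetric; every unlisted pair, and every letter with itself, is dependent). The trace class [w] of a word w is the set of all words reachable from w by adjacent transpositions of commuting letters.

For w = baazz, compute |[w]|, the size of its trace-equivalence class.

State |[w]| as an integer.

#0=b has no predecessor
#1=a depends on [0:b]
#2=a depends on [1:a]
#3=z depends on [0:b]
#4=z depends on [3:z]
sources: [0:b]
N(rest) = Σ N(rest − s) over sources s of rest; N(one piece) = 1:
  size 1 → [2]=1  [4]=1
  size 2 → [1,2]=1  [2,4]=2  [3,4]=1
  size 3 → [1,2,4]=3  [2,3,4]=3
  first=0(b) contributes 6

6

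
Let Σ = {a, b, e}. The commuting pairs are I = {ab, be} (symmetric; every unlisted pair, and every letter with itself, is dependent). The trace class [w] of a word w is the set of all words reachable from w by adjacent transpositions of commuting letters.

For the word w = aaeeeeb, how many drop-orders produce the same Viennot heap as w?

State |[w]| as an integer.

7

#0=a has no predecessor
#1=a depends on [0:a]
#2=e depends on [1:a]
#3=e depends on [2:e]
#4=e depends on [3:e]
#5=e depends on [4:e]
#6=b has no predecessor
sources: [0:a, 6:b]
N(rest) = Σ N(rest − s) over sources s of rest; N(one piece) = 1:
  size 1 → [5]=1  [6]=1
  size 2 → [4,5]=1  [5,6]=2
  size 3 → [3,4,5]=1  [4,5,6]=3
  size 4 → [2,3,4,5]=1  [3,4,5,6]=4
  size 5 → [1,2,3,4,5]=1  [2,3,4,5,6]=5
  first=0(a) contributes 6
  first=6(b) contributes 1
|[w]| = 7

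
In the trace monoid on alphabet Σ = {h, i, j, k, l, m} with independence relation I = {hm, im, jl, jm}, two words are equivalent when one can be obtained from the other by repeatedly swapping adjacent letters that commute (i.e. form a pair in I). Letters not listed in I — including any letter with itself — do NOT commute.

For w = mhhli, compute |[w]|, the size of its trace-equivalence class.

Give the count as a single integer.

drop 0:m onto floor
drop 1:h onto floor
drop 2:h onto {1:h}
drop 3:l onto {0:m, 2:h}
drop 4:i onto {3:l}
ground layer = {0:m, 1:h}
drop-orders for the pieces not yet dropped (sum over which currently-grounded one goes next):
  1 to go: {4} 1
  2 to go: {3,4} 1
  3 to go: {0,3,4} 1  {2,3,4} 1
  if 0:m drops first: 1 orders
  if 1:h drops first: 2 orders
heap linearizations: 3

3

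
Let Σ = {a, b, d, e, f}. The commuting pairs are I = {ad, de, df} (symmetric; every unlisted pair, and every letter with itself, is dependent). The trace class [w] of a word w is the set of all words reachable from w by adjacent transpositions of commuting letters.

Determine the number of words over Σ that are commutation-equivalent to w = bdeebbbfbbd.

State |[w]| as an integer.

drop 0:b onto floor
drop 1:d onto {0:b}
drop 2:e onto {0:b}
drop 3:e onto {2:e}
drop 4:b onto {1:d, 3:e}
drop 5:b onto {4:b}
drop 6:b onto {5:b}
drop 7:f onto {6:b}
drop 8:b onto {7:f}
drop 9:b onto {8:b}
drop 10:d onto {9:b}
ground layer = {0:b}
drop-orders for the pieces not yet dropped (sum over which currently-grounded one goes next):
  1 to go: {10} 1
  2 to go: {9,10} 1
  3 to go: {8,9,10} 1
  4 to go: {7,8,9,10} 1
  5 to go: {6,7,8,9,10} 1
  6 to go: {5,6,7,8,9,10} 1
  7 to go: {4,5,6,7,8,9,10} 1
  8 to go: {1,4,5,6,7,8,9,10} 1  {3,4,5,6,7,8,9,10} 1
  9 to go: {1,3,4,5,6,7,8,9,10} 2  {2,3,4,5,6,7,8,9,10} 1
  if 0:b drops first: 3 orders

3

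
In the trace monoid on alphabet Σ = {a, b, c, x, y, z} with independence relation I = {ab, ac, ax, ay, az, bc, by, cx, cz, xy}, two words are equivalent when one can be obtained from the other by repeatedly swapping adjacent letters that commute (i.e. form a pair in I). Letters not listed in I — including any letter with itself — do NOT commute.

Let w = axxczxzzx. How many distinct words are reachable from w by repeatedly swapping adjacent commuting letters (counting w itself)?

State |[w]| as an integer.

drop 0:a onto floor
drop 1:x onto floor
drop 2:x onto {1:x}
drop 3:c onto floor
drop 4:z onto {2:x}
drop 5:x onto {4:z}
drop 6:z onto {5:x}
drop 7:z onto {6:z}
drop 8:x onto {7:z}
ground layer = {0:a, 1:x, 3:c}
drop-orders for the pieces not yet dropped (sum over which currently-grounded one goes next):
  1 to go: {0} 1  {3} 1  {8} 1
  2 to go: {0,3} 2  {0,8} 2  {3,8} 2  {7,8} 1
  3 to go: {0,3,8} 6  {0,7,8} 3  {3,7,8} 3  {6,7,8} 1
  4 to go: {0,3,7,8} 12  {0,6,7,8} 4  {3,6,7,8} 4  {5,6,7,8} 1
  5 to go: {0,3,6,7,8} 20  {0,5,6,7,8} 5  {3,5,6,7,8} 5  {4,5,6,7,8} 1
  6 to go: {0,3,5,6,7,8} 30  {0,4,5,6,7,8} 6  {2,4,5,6,7,8} 1  {3,4,5,6,7,8} 6
  7 to go: {0,2,4,5,6,7,8} 7  {0,3,4,5,6,7,8} 42  {1,2,4,5,6,7,8} 1  {2,3,4,5,6,7,8} 7
  if 0:a drops first: 8 orders
  if 1:x drops first: 56 orders
  if 3:c drops first: 8 orders
heap linearizations: 72

72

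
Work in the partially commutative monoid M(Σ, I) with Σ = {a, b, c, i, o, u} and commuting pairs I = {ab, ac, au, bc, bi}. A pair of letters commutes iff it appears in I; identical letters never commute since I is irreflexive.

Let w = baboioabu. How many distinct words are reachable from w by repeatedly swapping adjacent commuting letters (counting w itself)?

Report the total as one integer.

0(b) covers ∅
1(a) covers ∅
2(b) covers 0:b
3(o) covers 1:a, 2:b
4(i) covers 3:o
5(o) covers 4:i
6(a) covers 5:o
7(b) covers 5:o
8(u) covers 7:b
floor of heap: 0:b, 1:a
completions by unplaced set U, small U first (add the entries for U minus each lowest piece of U):
  |U|=1: {6}:1  {8}:1
  |U|=2: {6,8}:2  {7,8}:1
  |U|=3: {6,7,8}:3
  |U|=4: {5,6,7,8}:3
  |U|=5: {4,5,6,7,8}:3
  |U|=6: {3,4,5,6,7,8}:3
  |U|=7: {1,3,4,5,6,7,8}:3  {2,3,4,5,6,7,8}:3
  start at 0(b): 6
  start at 1(a): 3
sum over floor = 9

9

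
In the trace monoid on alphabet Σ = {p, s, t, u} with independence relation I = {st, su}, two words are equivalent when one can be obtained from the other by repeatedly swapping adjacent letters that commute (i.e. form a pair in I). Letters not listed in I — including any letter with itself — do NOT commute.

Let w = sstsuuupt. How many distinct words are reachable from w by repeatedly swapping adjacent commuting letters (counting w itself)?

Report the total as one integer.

#0=s has no predecessor
#1=s depends on [0:s]
#2=t has no predecessor
#3=s depends on [1:s]
#4=u depends on [2:t]
#5=u depends on [4:u]
#6=u depends on [5:u]
#7=p depends on [3:s, 6:u]
#8=t depends on [7:p]
sources: [0:s, 2:t]
N(rest) = Σ N(rest − s) over sources s of rest; N(one piece) = 1:
  size 1 → [8]=1
  size 2 → [7,8]=1
  size 3 → [3,7,8]=1  [6,7,8]=1
  size 4 → [1,3,7,8]=1  [3,6,7,8]=2  [5,6,7,8]=1
  size 5 → [0,1,3,7,8]=1  [1,3,6,7,8]=3  [3,5,6,7,8]=3  [4,5,6,7,8]=1
  size 6 → [0,1,3,6,7,8]=4  [1,3,5,6,7,8]=6  [2,4,5,6,7,8]=1  [3,4,5,6,7,8]=4
  size 7 → [0,1,3,5,6,7,8]=10  [1,3,4,5,6,7,8]=10  [2,3,4,5,6,7,8]=5
  first=0(s) contributes 15
  first=2(t) contributes 20
|[w]| = 35

35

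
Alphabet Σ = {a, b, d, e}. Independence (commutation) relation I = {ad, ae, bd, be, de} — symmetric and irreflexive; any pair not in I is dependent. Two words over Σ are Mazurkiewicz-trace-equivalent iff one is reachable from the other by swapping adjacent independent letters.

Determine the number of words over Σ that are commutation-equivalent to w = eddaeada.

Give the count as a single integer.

#0=e has no predecessor
#1=d has no predecessor
#2=d depends on [1:d]
#3=a has no predecessor
#4=e depends on [0:e]
#5=a depends on [3:a]
#6=d depends on [2:d]
#7=a depends on [5:a]
sources: [0:e, 1:d, 3:a]
N(rest) = Σ N(rest − s) over sources s of rest; N(one piece) = 1:
  size 1 → [4]=1  [6]=1  [7]=1
  size 2 → [0,4]=1  [2,6]=1  [4,6]=2  [4,7]=2  [5,7]=1  [6,7]=2
  size 3 → [0,4,6]=3  [0,4,7]=3  [1,2,6]=1  [2,4,6]=3  [2,6,7]=3  [3,5,7]=1  [4,5,7]=3  [4,6,7]=6  [5,6,7]=3
  size 4 → [0,2,4,6]=6  [0,4,5,7]=6  [0,4,6,7]=12  [1,2,4,6]=4  [1,2,6,7]=4  [2,4,6,7]=12  [2,5,6,7]=6  [3,4,5,7]=4  [3,5,6,7]=4  [4,5,6,7]=12
  size 5 → [0,1,2,4,6]=10  [0,2,4,6,7]=30  [0,3,4,5,7]=10  [0,4,5,6,7]=30  [1,2,4,6,7]=20  [1,2,5,6,7]=10  [2,3,5,6,7]=10  [2,4,5,6,7]=30  [3,4,5,6,7]=20
  size 6 → [0,1,2,4,6,7]=60  [0,2,4,5,6,7]=90  [0,3,4,5,6,7]=60  [1,2,3,5,6,7]=20  [1,2,4,5,6,7]=60  [2,3,4,5,6,7]=60
  first=0(e) contributes 140
  first=1(d) contributes 210
  first=3(a) contributes 210
|[w]| = 560

560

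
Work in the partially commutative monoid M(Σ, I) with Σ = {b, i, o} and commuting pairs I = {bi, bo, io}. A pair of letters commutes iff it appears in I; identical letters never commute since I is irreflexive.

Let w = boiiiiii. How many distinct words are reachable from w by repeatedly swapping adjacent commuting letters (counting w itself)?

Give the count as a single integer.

56

#0=b has no predecessor
#1=o has no predecessor
#2=i has no predecessor
#3=i depends on [2:i]
#4=i depends on [3:i]
#5=i depends on [4:i]
#6=i depends on [5:i]
#7=i depends on [6:i]
sources: [0:b, 1:o, 2:i]
N(rest) = Σ N(rest − s) over sources s of rest; N(one piece) = 1:
  size 1 → [0]=1  [1]=1  [7]=1
  size 2 → [0,1]=2  [0,7]=2  [1,7]=2  [6,7]=1
  size 3 → [0,1,7]=6  [0,6,7]=3  [1,6,7]=3  [5,6,7]=1
  size 4 → [0,1,6,7]=12  [0,5,6,7]=4  [1,5,6,7]=4  [4,5,6,7]=1
  size 5 → [0,1,5,6,7]=20  [0,4,5,6,7]=5  [1,4,5,6,7]=5  [3,4,5,6,7]=1
  size 6 → [0,1,4,5,6,7]=30  [0,3,4,5,6,7]=6  [1,3,4,5,6,7]=6  [2,3,4,5,6,7]=1
  first=0(b) contributes 7
  first=1(o) contributes 7
  first=2(i) contributes 42
|[w]| = 56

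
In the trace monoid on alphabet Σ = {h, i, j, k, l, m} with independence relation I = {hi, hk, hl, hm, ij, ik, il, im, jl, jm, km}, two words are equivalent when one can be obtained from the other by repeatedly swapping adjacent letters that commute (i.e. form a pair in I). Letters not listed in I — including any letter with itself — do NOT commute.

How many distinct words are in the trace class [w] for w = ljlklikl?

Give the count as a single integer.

#0=l has no predecessor
#1=j has no predecessor
#2=l depends on [0:l]
#3=k depends on [1:j, 2:l]
#4=l depends on [3:k]
#5=i has no predecessor
#6=k depends on [4:l]
#7=l depends on [6:k]
sources: [0:l, 1:j, 5:i]
N(rest) = Σ N(rest − s) over sources s of rest; N(one piece) = 1:
  size 1 → [5]=1  [7]=1
  size 2 → [5,7]=2  [6,7]=1
  size 3 → [4,6,7]=1  [5,6,7]=3
  size 4 → [3,4,6,7]=1  [4,5,6,7]=4
  size 5 → [1,3,4,6,7]=1  [2,3,4,6,7]=1  [3,4,5,6,7]=5
  size 6 → [0,2,3,4,6,7]=1  [1,2,3,4,6,7]=2  [1,3,4,5,6,7]=6  [2,3,4,5,6,7]=6
  first=0(l) contributes 14
  first=1(j) contributes 7
  first=5(i) contributes 3
|[w]| = 24

24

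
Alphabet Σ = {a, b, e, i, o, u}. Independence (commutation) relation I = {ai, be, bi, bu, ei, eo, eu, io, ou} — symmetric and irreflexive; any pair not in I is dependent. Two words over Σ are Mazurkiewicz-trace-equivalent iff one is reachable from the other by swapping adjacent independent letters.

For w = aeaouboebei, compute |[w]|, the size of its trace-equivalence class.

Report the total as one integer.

420

piece 0:a — minimal
piece 1:e rests on {0:a}
piece 2:a rests on {1:e}
piece 3:o rests on {2:a}
piece 4:u rests on {2:a}
piece 5:b rests on {3:o}
piece 6:o rests on {5:b}
piece 7:e rests on {2:a}
piece 8:b rests on {6:o}
piece 9:e rests on {7:e}
piece 10:i rests on {4:u}
minimal pieces: {0:a}
ways to finish when only these pieces remain (= sum over removing one remaining piece with nothing left below it):
  1 left: {8}→1  {9}→1  {10}→1
  2 left: {4,10}→1  {6,8}→1  {7,9}→1  {8,9}→2  {8,10}→2  {9,10}→2
  3 left: {4,8,10}→3  {4,9,10}→3  {5,6,8}→1  {6,8,9}→3  {6,8,10}→3  {7,8,9}→3  {7,9,10}→3  {8,9,10}→6
  4 left: {3,5,6,8}→1  {4,6,8,10}→6  {4,7,9,10}→6  {4,8,9,10}→12  {5,6,8,9}→4  {5,6,8,10}→4  {6,7,8,9}→6  {6,8,9,10}→12  {7,8,9,10}→12
  5 left: {3,5,6,8,9}→5  {3,5,6,8,10}→5  {4,5,6,8,10}→10  {4,6,8,9,10}→30  {4,7,8,9,10}→30  {5,6,7,8,9}→10  {5,6,8,9,10}→20  {6,7,8,9,10}→30
  6 left: {3,4,5,6,8,10}→15  {3,5,6,7,8,9}→15  {3,5,6,8,9,10}→30  {4,5,6,8,9,10}→60  {4,6,7,8,9,10}→90  {5,6,7,8,9,10}→60
  7 left: {3,4,5,6,8,9,10}→105  {3,5,6,7,8,9,10}→105  {4,5,6,7,8,9,10}→210
  8 left: {3,4,5,6,7,8,9,10}→420
  9 left: {2,3,4,5,6,7,8,9,10}→420
  placing 0:a first → 420 extensions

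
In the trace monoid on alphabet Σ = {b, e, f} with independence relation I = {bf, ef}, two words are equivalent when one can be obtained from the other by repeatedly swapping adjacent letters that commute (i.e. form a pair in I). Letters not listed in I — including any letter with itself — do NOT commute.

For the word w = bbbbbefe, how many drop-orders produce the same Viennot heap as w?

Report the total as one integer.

#0=b has no predecessor
#1=b depends on [0:b]
#2=b depends on [1:b]
#3=b depends on [2:b]
#4=b depends on [3:b]
#5=e depends on [4:b]
#6=f has no predecessor
#7=e depends on [5:e]
sources: [0:b, 6:f]
N(rest) = Σ N(rest − s) over sources s of rest; N(one piece) = 1:
  size 1 → [6]=1  [7]=1
  size 2 → [5,7]=1  [6,7]=2
  size 3 → [4,5,7]=1  [5,6,7]=3
  size 4 → [3,4,5,7]=1  [4,5,6,7]=4
  size 5 → [2,3,4,5,7]=1  [3,4,5,6,7]=5
  size 6 → [1,2,3,4,5,7]=1  [2,3,4,5,6,7]=6
  first=0(b) contributes 7
  first=6(f) contributes 1
|[w]| = 8

8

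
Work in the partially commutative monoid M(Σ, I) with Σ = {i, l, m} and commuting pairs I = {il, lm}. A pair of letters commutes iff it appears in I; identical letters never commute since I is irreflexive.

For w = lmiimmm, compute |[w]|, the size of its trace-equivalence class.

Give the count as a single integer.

0(l) covers ∅
1(m) covers ∅
2(i) covers 1:m
3(i) covers 2:i
4(m) covers 3:i
5(m) covers 4:m
6(m) covers 5:m
floor of heap: 0:l, 1:m
completions by unplaced set U, small U first (add the entries for U minus each lowest piece of U):
  |U|=1: {0}:1  {6}:1
  |U|=2: {0,6}:2  {5,6}:1
  |U|=3: {0,5,6}:3  {4,5,6}:1
  |U|=4: {0,4,5,6}:4  {3,4,5,6}:1
  |U|=5: {0,3,4,5,6}:5  {2,3,4,5,6}:1
  start at 0(l): 1
  start at 1(m): 6
sum over floor = 7

7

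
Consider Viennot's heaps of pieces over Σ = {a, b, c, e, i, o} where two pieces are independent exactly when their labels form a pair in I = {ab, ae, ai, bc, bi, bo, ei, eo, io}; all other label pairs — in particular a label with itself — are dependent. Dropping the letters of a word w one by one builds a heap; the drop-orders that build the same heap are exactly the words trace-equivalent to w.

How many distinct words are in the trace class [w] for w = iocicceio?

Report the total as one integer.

12

drop 0:i onto floor
drop 1:o onto floor
drop 2:c onto {0:i, 1:o}
drop 3:i onto {2:c}
drop 4:c onto {3:i}
drop 5:c onto {4:c}
drop 6:e onto {5:c}
drop 7:i onto {5:c}
drop 8:o onto {5:c}
ground layer = {0:i, 1:o}
drop-orders for the pieces not yet dropped (sum over which currently-grounded one goes next):
  1 to go: {6} 1  {7} 1  {8} 1
  2 to go: {6,7} 2  {6,8} 2  {7,8} 2
  3 to go: {6,7,8} 6
  4 to go: {5,6,7,8} 6
  5 to go: {4,5,6,7,8} 6
  6 to go: {3,4,5,6,7,8} 6
  7 to go: {2,3,4,5,6,7,8} 6
  if 0:i drops first: 6 orders
  if 1:o drops first: 6 orders
heap linearizations: 12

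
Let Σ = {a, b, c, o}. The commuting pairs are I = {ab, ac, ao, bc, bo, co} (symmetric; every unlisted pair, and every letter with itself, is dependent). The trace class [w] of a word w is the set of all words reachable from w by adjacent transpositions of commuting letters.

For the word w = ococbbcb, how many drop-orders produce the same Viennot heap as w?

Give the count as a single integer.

piece 0:o — minimal
piece 1:c — minimal
piece 2:o rests on {0:o}
piece 3:c rests on {1:c}
piece 4:b — minimal
piece 5:b rests on {4:b}
piece 6:c rests on {3:c}
piece 7:b rests on {5:b}
minimal pieces: {0:o, 1:c, 4:b}
ways to finish when only these pieces remain (= sum over removing one remaining piece with nothing left below it):
  1 left: {2}→1  {6}→1  {7}→1
  2 left: {0,2}→1  {2,6}→2  {2,7}→2  {3,6}→1  {5,7}→1  {6,7}→2
  3 left: {0,2,6}→3  {0,2,7}→3  {1,3,6}→1  {2,3,6}→3  {2,5,7}→3  {2,6,7}→6  {3,6,7}→3  {4,5,7}→1  {5,6,7}→3
  4 left: {0,2,3,6}→6  {0,2,5,7}→6  {0,2,6,7}→12  {1,2,3,6}→4  {1,3,6,7}→4  {2,3,6,7}→12  {2,4,5,7}→4  {2,5,6,7}→12  {3,5,6,7}→6  {4,5,6,7}→4
  5 left: {0,1,2,3,6}→10  {0,2,3,6,7}→30  {0,2,4,5,7}→10  {0,2,5,6,7}→30  {1,2,3,6,7}→20  {1,3,5,6,7}→10  {2,3,5,6,7}→30  {2,4,5,6,7}→20  {3,4,5,6,7}→10
  6 left: {0,1,2,3,6,7}→60  {0,2,3,5,6,7}→90  {0,2,4,5,6,7}→60  {1,2,3,5,6,7}→60  {1,3,4,5,6,7}→20  {2,3,4,5,6,7}→60
  placing 0:o first → 140 extensions
  placing 1:c first → 210 extensions
  placing 4:b first → 210 extensions
total linear extensions = 560

560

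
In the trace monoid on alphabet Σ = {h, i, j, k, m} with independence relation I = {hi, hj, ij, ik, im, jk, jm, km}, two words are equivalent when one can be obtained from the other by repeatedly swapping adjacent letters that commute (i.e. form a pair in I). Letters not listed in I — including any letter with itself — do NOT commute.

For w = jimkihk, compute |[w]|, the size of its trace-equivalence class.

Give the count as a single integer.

#0=j has no predecessor
#1=i has no predecessor
#2=m has no predecessor
#3=k has no predecessor
#4=i depends on [1:i]
#5=h depends on [2:m, 3:k]
#6=k depends on [5:h]
sources: [0:j, 1:i, 2:m, 3:k]
N(rest) = Σ N(rest − s) over sources s of rest; N(one piece) = 1:
  size 1 → [0]=1  [4]=1  [6]=1
  size 2 → [0,4]=2  [0,6]=2  [1,4]=1  [4,6]=2  [5,6]=1
  size 3 → [0,1,4]=3  [0,4,6]=6  [0,5,6]=3  [1,4,6]=3  [2,5,6]=1  [3,5,6]=1  [4,5,6]=3
  size 4 → [0,1,4,6]=12  [0,2,5,6]=4  [0,3,5,6]=4  [0,4,5,6]=12  [1,4,5,6]=6  [2,3,5,6]=2  [2,4,5,6]=4  [3,4,5,6]=4
  size 5 → [0,1,4,5,6]=30  [0,2,3,5,6]=10  [0,2,4,5,6]=20  [0,3,4,5,6]=20  [1,2,4,5,6]=10  [1,3,4,5,6]=10  [2,3,4,5,6]=10
  first=0(j) contributes 30
  first=1(i) contributes 60
  first=2(m) contributes 60
  first=3(k) contributes 60
|[w]| = 210

210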